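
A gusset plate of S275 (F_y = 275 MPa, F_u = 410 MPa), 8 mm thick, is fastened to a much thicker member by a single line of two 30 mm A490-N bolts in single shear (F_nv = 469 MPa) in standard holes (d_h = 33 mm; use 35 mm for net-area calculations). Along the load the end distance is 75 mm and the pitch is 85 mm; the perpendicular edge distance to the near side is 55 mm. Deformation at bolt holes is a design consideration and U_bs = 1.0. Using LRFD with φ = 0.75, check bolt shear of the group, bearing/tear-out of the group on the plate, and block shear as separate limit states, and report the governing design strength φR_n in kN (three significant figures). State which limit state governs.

251 kN (block shear governs)

Bolt shear: A_b = π·30²/4 = 706.9 mm²; R_n = 469 × 706.9 × 2 × 1 / 1000 = 663 kN → 0.75 × 663 = 497 kN.
Bearing: edge l_c = 58.5, r_n = 230.3 kN; interior l_c = 52, r_n = 204.7 kN; R_n = 230.3 + 1·204.7 = 434.9 kN → 326 kN.
Block shear: A_gv = 1280, A_nv = 860, A_nt = 300 mm²; R_n = min(0.6F_uA_nv, 0.6F_yA_gv) + U_bs·F_u·A_nt = 334.2 kN → 251 kN.
Block shear governs: 251 kN.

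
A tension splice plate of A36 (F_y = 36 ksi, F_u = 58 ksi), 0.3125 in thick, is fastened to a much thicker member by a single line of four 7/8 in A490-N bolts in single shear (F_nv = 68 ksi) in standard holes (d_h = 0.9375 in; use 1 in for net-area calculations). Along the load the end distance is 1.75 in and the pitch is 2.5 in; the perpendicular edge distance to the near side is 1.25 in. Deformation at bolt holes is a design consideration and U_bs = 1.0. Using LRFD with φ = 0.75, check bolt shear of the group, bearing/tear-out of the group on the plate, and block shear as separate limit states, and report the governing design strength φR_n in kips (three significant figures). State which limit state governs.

Bolt shear: A_b = π·0.875²/4 = 0.6013 in²; R_n = 68 × 0.6013 × 4 × 1 = 163.6 kips → 0.75 × 163.6 = 123 kips.
Bearing: edge l_c = 1.281, r_n = 27.87 kips; interior l_c = 1.562, r_n = 33.98 kips; R_n = 27.87 + 3·33.98 = 129.8 kips → 97.4 kips.
Block shear: A_gv = 2.891, A_nv = 1.797, A_nt = 0.2344 in²; R_n = min(0.6F_uA_nv, 0.6F_yA_gv) + U_bs·F_u·A_nt = 76.03 kips → 57 kips.
Block shear governs: 57 kips.

57 kips (block shear governs)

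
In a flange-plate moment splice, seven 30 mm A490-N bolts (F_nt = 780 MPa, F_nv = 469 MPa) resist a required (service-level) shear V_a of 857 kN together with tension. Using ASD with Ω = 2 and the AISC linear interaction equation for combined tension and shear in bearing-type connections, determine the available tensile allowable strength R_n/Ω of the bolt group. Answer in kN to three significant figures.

1080 kN

A_b = π·30²/4 = 706.9 mm²; f_rv = 857 × 1000 / (7 × 706.9) = 173.2 MPa.
F'_nt = 1.3 F_nt − (Ω F_nt / F_nv) f_rv = 1.3·780 − (2·780/469)·173.2 = 437.9 MPa, capped at F_nt → F'_nt = 437.9 MPa.
R_n = F'_nt · A_b · n = 437.9 × 706.9 × 7 / 1000 = 2167 kN.
Allowable strength R_n/Ω = 2167 / 2 = 1080 kN.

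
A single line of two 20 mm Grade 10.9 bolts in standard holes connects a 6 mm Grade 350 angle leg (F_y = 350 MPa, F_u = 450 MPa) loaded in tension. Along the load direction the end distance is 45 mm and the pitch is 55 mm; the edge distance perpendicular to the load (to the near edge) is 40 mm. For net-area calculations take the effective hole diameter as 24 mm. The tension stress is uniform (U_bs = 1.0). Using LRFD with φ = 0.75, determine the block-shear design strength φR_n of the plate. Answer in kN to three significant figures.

Shear plane L_v = 45 + 1·55 = 100 mm; A_gv = 100 × 6 = 600 mm².
A_nv = (100 − 1.5·24) × 6 = 384 mm².
A_nt = (40 − 0.5·24) × 6 = 168 mm².
0.6 F_u A_nv = 103.7 kN; 0.6 F_y A_gv = 126 kN → shear rupture governs the shear term.
R_n = 103.7 + 1.0 × 450 × 168 / 1000 = 179.3 kN.
Design strength φR_n = 0.75 × 179.3 = 134 kN.

134 kN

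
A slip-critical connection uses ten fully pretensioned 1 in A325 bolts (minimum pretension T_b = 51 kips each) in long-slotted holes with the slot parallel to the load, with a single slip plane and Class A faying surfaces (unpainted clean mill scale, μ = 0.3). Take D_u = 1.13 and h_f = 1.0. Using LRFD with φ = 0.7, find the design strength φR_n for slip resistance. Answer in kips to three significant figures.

121 kips

R_n = μ · D_u · h_f · T_b · n_s · n_b = 0.3 × 1.13 × 1.0 × 51 × 1 × 10 = 172.9 kips.
Design strength φR_n = 0.7 × 172.9 = 121 kips.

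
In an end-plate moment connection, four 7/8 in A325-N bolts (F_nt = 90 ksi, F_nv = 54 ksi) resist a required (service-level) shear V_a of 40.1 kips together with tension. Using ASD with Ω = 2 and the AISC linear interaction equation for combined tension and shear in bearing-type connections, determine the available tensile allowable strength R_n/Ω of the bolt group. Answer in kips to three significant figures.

73.9 kips

A_b = π·0.875²/4 = 0.6013 in²; f_rv = 40.1 / (4 × 0.6013) = 16.67 ksi.
F'_nt = 1.3 F_nt − (Ω F_nt / F_nv) f_rv = 1.3·90 − (2·90/54)·16.67 = 61.43 ksi, capped at F_nt → F'_nt = 61.43 ksi.
R_n = F'_nt · A_b · n = 61.43 × 0.6013 × 4 = 147.8 kips.
Allowable strength R_n/Ω = 147.8 / 2 = 73.9 kips.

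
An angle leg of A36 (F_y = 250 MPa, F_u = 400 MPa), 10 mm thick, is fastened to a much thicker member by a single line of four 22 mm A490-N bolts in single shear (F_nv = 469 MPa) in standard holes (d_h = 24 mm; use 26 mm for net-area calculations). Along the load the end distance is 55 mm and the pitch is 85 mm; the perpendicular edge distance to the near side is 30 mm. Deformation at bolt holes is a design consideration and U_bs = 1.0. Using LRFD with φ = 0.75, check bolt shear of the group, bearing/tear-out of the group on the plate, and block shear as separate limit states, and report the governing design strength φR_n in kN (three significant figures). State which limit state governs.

Bolt shear: A_b = π·22²/4 = 380.1 mm²; R_n = 469 × 380.1 × 4 × 1 / 1000 = 713.1 kN → 0.75 × 713.1 = 535 kN.
Bearing: edge l_c = 43, r_n = 206.4 kN; interior l_c = 61, r_n = 211.2 kN; R_n = 206.4 + 3·211.2 = 840 kN → 630 kN.
Block shear: A_gv = 3100, A_nv = 2190, A_nt = 170 mm²; R_n = min(0.6F_uA_nv, 0.6F_yA_gv) + U_bs·F_u·A_nt = 533 kN → 400 kN.
Block shear governs: 400 kN.

400 kN (block shear governs)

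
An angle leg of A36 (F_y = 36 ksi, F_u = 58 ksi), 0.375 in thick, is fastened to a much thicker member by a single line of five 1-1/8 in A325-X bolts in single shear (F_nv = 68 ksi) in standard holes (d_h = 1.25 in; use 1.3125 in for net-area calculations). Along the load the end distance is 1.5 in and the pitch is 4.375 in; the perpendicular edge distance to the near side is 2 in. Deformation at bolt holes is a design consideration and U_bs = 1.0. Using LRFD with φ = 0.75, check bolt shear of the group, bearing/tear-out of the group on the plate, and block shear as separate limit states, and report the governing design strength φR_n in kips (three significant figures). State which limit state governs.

137 kips (block shear governs)

Bolt shear: A_b = π·1.125²/4 = 0.994 in²; R_n = 68 × 0.994 × 5 × 1 = 338 kips → 0.75 × 338 = 253 kips.
Bearing: edge l_c = 0.875, r_n = 22.84 kips; interior l_c = 3.125, r_n = 58.72 kips; R_n = 22.84 + 4·58.72 = 257.7 kips → 193 kips.
Block shear: A_gv = 7.125, A_nv = 4.91, A_nt = 0.5039 in²; R_n = min(0.6F_uA_nv, 0.6F_yA_gv) + U_bs·F_u·A_nt = 183.1 kips → 137 kips.
Block shear governs: 137 kips.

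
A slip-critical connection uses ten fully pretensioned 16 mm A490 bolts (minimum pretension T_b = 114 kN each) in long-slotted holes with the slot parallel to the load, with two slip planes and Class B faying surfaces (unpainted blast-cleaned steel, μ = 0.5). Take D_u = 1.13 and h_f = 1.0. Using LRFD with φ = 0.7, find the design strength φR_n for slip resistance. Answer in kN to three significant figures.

902 kN

R_n = μ · D_u · h_f · T_b · n_s · n_b = 0.5 × 1.13 × 1.0 × 114 × 2 × 10 = 1288 kN.
Design strength φR_n = 0.7 × 1288 = 902 kN.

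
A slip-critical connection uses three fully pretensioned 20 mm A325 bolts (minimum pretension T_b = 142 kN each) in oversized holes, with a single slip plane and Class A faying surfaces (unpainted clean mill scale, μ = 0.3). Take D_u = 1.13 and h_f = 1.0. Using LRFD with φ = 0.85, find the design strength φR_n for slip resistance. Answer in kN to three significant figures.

R_n = μ · D_u · h_f · T_b · n_s · n_b = 0.3 × 1.13 × 1.0 × 142 × 1 × 3 = 144.4 kN.
Design strength φR_n = 0.85 × 144.4 = 123 kN.

123 kN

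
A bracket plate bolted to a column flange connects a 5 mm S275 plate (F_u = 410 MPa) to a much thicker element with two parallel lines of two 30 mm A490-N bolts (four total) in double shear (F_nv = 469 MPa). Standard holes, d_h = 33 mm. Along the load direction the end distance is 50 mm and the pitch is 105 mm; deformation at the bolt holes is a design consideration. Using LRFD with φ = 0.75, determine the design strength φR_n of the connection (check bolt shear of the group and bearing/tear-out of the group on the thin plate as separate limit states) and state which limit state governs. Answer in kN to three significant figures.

Bolt shear: A_b = π·30²/4 = 706.9 mm²; R_n = 469 × 706.9 × 4 × 2 / 1000 = 2652 kN → 0.75 × 2652 = 1990 kN.
Bearing (1.2 l_c t F_u ≤ 2.4 d t F_u): upper limit = 2.4·30·5·410 / 1000 = 147.6 kN.
  Edge l_c = 50 − 33/2 = 33.5 → r_n = 82.41 kN; interior l_c = 105 − 33 = 72 → r_n = 147.6 kN.
  R_n,bearing = 2·82.41 + 2·147.6 = 460 kN → 0.75 × 460 = 345 kN.
Bearing governs: 345 kN.

345 kN (bearing governs)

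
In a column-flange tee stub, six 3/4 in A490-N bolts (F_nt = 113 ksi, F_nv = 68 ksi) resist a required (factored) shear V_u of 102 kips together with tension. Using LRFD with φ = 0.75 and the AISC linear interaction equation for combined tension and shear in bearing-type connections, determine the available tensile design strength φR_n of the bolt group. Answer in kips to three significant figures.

123 kips

A_b = π·0.75²/4 = 0.4418 in²; f_rv = 102 / (6 × 0.4418) = 38.48 ksi.
F'_nt = 1.3 F_nt − (F_nt / φF_nv) f_rv = 1.3·113 − (113/(0.75·68))·38.48 = 61.64 ksi, capped at F_nt → F'_nt = 61.64 ksi.
R_n = F'_nt · A_b · n = 61.64 × 0.4418 × 6 = 163.4 kips.
Design strength φR_n = 0.75 × 163.4 = 123 kips.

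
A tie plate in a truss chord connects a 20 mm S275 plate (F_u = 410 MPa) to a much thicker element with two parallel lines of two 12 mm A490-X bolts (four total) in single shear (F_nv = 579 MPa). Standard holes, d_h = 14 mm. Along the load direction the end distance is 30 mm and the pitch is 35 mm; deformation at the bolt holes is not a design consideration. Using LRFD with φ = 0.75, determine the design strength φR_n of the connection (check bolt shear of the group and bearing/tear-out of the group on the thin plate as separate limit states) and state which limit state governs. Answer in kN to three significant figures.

196 kN (bolt shear governs)

Bolt shear: A_b = π·12²/4 = 113.1 mm²; R_n = 579 × 113.1 × 4 × 1 / 1000 = 261.9 kN → 0.75 × 261.9 = 196 kN.
Bearing (1.5 l_c t F_u ≤ 3.0 d t F_u): upper limit = 3.0·12·20·410 / 1000 = 295.2 kN.
  Edge l_c = 30 − 14/2 = 23 → r_n = 282.9 kN; interior l_c = 35 − 14 = 21 → r_n = 258.3 kN.
  R_n,bearing = 2·282.9 + 2·258.3 = 1082 kN → 0.75 × 1082 = 812 kN.
Bolt shear governs: 196 kN.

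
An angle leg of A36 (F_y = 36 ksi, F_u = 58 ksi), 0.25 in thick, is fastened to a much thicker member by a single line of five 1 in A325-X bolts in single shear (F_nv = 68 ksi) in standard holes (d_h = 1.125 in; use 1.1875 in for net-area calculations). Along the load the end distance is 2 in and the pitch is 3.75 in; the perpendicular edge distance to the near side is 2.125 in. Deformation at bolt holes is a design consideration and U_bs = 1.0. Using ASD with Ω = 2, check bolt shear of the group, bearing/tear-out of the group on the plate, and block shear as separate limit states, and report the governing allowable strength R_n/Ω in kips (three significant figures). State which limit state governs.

57 kips (block shear governs)

Bolt shear: A_b = π·1²/4 = 0.7854 in²; R_n = 68 × 0.7854 × 5 × 1 = 267 kips → 267 / 2 = 134 kips.
Bearing: edge l_c = 1.438, r_n = 25.01 kips; interior l_c = 2.625, r_n = 34.8 kips; R_n = 25.01 + 4·34.8 = 164.2 kips → 82.1 kips.
Block shear: A_gv = 4.25, A_nv = 2.914, A_nt = 0.3828 in²; R_n = min(0.6F_uA_nv, 0.6F_yA_gv) + U_bs·F_u·A_nt = 114 kips → 57 kips.
Block shear governs: 57 kips.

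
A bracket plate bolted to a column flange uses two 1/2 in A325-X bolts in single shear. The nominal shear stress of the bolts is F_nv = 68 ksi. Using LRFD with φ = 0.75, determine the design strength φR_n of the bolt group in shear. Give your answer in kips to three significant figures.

20 kips

A_b = π × 0.5² / 4 = 0.1963 in².
R_n = F_nv · A_b · n · n_s = 68 × 0.1963 × 2 × 1 = 26.7 kips.
Design strength φR_n = 0.75 × 26.7 = 20 kips.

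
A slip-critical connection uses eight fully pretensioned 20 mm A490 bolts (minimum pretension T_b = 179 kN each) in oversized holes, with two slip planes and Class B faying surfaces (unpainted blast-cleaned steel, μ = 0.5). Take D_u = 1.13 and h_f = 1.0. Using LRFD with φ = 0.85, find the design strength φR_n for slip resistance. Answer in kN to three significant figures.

R_n = μ · D_u · h_f · T_b · n_s · n_b = 0.5 × 1.13 × 1.0 × 179 × 2 × 8 = 1618 kN.
Design strength φR_n = 0.85 × 1618 = 1380 kN.

1380 kN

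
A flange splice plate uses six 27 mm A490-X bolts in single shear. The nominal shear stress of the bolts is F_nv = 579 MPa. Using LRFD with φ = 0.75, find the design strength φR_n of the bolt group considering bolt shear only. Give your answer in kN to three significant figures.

1490 kN

A_b = π × 27² / 4 = 572.6 mm².
R_n = F_nv · A_b · n · n_s = 579 × 572.6 × 6 × 1 / 1000 = 1989 kN.
Design strength φR_n = 0.75 × 1989 = 1490 kN.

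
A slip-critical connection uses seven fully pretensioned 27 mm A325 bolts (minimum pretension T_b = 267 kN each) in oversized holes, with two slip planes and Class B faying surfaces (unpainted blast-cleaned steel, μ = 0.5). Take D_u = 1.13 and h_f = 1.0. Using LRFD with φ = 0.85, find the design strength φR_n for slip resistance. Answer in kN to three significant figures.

1800 kN

R_n = μ · D_u · h_f · T_b · n_s · n_b = 0.5 × 1.13 × 1.0 × 267 × 2 × 7 = 2112 kN.
Design strength φR_n = 0.85 × 2112 = 1800 kN.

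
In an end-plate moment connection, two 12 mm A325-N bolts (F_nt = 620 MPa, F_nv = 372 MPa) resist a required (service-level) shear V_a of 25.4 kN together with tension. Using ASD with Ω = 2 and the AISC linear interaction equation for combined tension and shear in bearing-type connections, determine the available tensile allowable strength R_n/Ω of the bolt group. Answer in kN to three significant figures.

A_b = π·12²/4 = 113.1 mm²; f_rv = 25.4 × 1000 / (2 × 113.1) = 112.3 MPa.
F'_nt = 1.3 F_nt − (Ω F_nt / F_nv) f_rv = 1.3·620 − (2·620/372)·112.3 = 431.7 MPa, capped at F_nt → F'_nt = 431.7 MPa.
R_n = F'_nt · A_b · n = 431.7 × 113.1 × 2 / 1000 = 97.65 kN.
Allowable strength R_n/Ω = 97.65 / 2 = 48.8 kN.

48.8 kN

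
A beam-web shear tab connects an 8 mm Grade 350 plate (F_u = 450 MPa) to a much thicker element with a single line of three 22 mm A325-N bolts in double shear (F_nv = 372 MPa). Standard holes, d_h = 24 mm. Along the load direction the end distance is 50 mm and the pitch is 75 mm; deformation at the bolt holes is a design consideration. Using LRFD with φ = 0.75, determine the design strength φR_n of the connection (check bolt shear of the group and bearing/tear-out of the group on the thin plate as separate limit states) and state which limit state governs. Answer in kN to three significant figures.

408 kN (bearing governs)

Bolt shear: A_b = π·22²/4 = 380.1 mm²; R_n = 372 × 380.1 × 3 × 2 / 1000 = 848.5 kN → 0.75 × 848.5 = 636 kN.
Bearing (1.2 l_c t F_u ≤ 2.4 d t F_u): upper limit = 2.4·22·8·450 / 1000 = 190.1 kN.
  Edge l_c = 50 − 24/2 = 38 → r_n = 164.2 kN; interior l_c = 75 − 24 = 51 → r_n = 190.1 kN.
  R_n,bearing = 1·164.2 + 2·190.1 = 544.3 kN → 0.75 × 544.3 = 408 kN.
Bearing governs: 408 kN.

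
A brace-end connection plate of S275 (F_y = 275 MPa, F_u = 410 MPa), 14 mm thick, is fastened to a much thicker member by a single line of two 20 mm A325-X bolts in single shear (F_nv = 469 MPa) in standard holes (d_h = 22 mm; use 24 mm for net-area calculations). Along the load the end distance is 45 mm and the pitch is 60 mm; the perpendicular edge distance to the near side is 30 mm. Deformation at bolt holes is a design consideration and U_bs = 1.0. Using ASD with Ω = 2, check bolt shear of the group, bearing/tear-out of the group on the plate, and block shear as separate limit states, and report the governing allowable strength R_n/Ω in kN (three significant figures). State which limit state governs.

Bolt shear: A_b = π·20²/4 = 314.2 mm²; R_n = 469 × 314.2 × 2 × 1 / 1000 = 294.7 kN → 294.7 / 2 = 147 kN.
Bearing: edge l_c = 34, r_n = 234.2 kN; interior l_c = 38, r_n = 261.7 kN; R_n = 234.2 + 1·261.7 = 495.9 kN → 248 kN.
Block shear: A_gv = 1470, A_nv = 966, A_nt = 252 mm²; R_n = min(0.6F_uA_nv, 0.6F_yA_gv) + U_bs·F_u·A_nt = 341 kN → 170 kN.
Bolt shear governs: 147 kN.

147 kN (bolt shear governs)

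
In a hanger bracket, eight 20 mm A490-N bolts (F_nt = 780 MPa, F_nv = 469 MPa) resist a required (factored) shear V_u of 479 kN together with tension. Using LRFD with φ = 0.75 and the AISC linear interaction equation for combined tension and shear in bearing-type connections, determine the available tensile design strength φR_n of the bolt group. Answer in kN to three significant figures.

1110 kN

A_b = π·20²/4 = 314.2 mm²; f_rv = 479 × 1000 / (8 × 314.2) = 190.6 MPa.
F'_nt = 1.3 F_nt − (F_nt / φF_nv) f_rv = 1.3·780 − (780/(0.75·469))·190.6 = 591.4 MPa, capped at F_nt → F'_nt = 591.4 MPa.
R_n = F'_nt · A_b · n = 591.4 × 314.2 × 8 / 1000 = 1486 kN.
Design strength φR_n = 0.75 × 1486 = 1110 kN.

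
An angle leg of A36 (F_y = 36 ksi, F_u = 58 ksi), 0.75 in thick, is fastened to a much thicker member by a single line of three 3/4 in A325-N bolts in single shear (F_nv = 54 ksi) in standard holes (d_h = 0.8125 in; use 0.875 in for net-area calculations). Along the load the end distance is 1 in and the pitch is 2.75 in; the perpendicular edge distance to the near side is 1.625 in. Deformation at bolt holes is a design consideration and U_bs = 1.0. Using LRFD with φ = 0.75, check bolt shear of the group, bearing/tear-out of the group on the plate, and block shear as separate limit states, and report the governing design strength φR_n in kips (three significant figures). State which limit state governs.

Bolt shear: A_b = π·0.75²/4 = 0.4418 in²; R_n = 54 × 0.4418 × 3 × 1 = 71.57 kips → 0.75 × 71.57 = 53.7 kips.
Bearing: edge l_c = 0.5938, r_n = 30.99 kips; interior l_c = 1.938, r_n = 78.3 kips; R_n = 30.99 + 2·78.3 = 187.6 kips → 141 kips.
Block shear: A_gv = 4.875, A_nv = 3.234, A_nt = 0.8906 in²; R_n = min(0.6F_uA_nv, 0.6F_yA_gv) + U_bs·F_u·A_nt = 157 kips → 118 kips.
Bolt shear governs: 53.7 kips.

53.7 kips (bolt shear governs)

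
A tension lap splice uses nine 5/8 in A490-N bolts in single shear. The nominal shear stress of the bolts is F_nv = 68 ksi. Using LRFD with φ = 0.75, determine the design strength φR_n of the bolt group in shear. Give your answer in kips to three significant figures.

141 kips

A_b = π × 0.625² / 4 = 0.3068 in².
R_n = F_nv · A_b · n · n_s = 68 × 0.3068 × 9 × 1 = 187.8 kips.
Design strength φR_n = 0.75 × 187.8 = 141 kips.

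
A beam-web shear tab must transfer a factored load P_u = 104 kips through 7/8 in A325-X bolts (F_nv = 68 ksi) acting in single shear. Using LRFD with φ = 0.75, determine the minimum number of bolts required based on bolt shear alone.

A_b = π·0.875²/4 = 0.6013 in².
Per-bolt design strength φR_n = 0.75 × 68 × 0.6013 × 1 = 30.67 kips.
n ≥ 104 / 30.67 = 3.391 → use 4 bolts.

4 bolts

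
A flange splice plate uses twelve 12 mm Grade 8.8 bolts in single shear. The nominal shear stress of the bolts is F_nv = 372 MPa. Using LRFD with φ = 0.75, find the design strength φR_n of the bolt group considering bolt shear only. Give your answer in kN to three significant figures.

A_b = π × 12² / 4 = 113.1 mm².
R_n = F_nv · A_b · n · n_s = 372 × 113.1 × 12 × 1 / 1000 = 504.9 kN.
Design strength φR_n = 0.75 × 504.9 = 379 kN.

379 kN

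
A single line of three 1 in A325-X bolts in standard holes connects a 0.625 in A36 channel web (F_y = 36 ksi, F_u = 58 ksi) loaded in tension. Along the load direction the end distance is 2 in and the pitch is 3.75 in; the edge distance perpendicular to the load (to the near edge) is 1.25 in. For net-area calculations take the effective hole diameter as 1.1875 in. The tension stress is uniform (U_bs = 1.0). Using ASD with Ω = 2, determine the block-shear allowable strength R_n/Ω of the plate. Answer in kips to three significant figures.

76 kips

Shear plane L_v = 2 + 2·3.75 = 9.5 in; A_gv = 9.5 × 0.625 = 5.938 in².
A_nv = (9.5 − 2.5·1.1875) × 0.625 = 4.082 in².
A_nt = (1.25 − 0.5·1.1875) × 0.625 = 0.4102 in².
0.6 F_u A_nv = 142.1 kips; 0.6 F_y A_gv = 128.2 kips → shear yielding governs the shear term.
R_n = 128.2 + 1.0 × 58 × 0.4102 = 152 kips.
Allowable strength R_n/Ω = 152 / 2 = 76 kips.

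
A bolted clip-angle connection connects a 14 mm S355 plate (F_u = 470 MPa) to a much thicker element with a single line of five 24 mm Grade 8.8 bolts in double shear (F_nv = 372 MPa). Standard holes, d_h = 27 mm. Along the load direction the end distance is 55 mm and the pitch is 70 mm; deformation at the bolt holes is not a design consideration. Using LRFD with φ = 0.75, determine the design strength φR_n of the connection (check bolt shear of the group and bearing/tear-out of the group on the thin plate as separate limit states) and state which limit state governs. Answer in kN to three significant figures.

Bolt shear: A_b = π·24²/4 = 452.4 mm²; R_n = 372 × 452.4 × 5 × 2 / 1000 = 1683 kN → 0.75 × 1683 = 1260 kN.
Bearing (1.5 l_c t F_u ≤ 3.0 d t F_u): upper limit = 3.0·24·14·470 / 1000 = 473.8 kN.
  Edge l_c = 55 − 27/2 = 41.5 → r_n = 409.6 kN; interior l_c = 70 − 27 = 43 → r_n = 424.4 kN.
  R_n,bearing = 1·409.6 + 4·424.4 = 2107 kN → 0.75 × 2107 = 1580 kN.
Bolt shear governs: 1260 kN.

1260 kN (bolt shear governs)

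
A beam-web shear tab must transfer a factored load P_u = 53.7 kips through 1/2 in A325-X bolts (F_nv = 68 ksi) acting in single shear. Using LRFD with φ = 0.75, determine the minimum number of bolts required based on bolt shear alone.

6 bolts

A_b = π·0.5²/4 = 0.1963 in².
Per-bolt design strength φR_n = 0.75 × 68 × 0.1963 × 1 = 10.01 kips.
n ≥ 53.7 / 10.01 = 5.363 → use 6 bolts.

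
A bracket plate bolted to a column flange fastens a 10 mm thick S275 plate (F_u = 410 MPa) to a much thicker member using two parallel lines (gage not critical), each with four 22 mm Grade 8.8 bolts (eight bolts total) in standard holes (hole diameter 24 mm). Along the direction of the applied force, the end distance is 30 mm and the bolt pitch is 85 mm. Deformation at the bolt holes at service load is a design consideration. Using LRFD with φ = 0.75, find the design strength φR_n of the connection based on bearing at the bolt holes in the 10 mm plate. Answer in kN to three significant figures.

1110 kN

Per bolt r_n = 1.2 l_c t F_u ≤ 2.4 d t F_u; upper limit = 2.4 × 22 × 10 × 410 / 1000 = 216.5 kN.
Edge bolt: l_c = 30 − 24/2 = 18 mm → 1.2 × 18 × 10 × 410 / 1000 = 88.56 → r_n = 88.56 kN.
Interior bolts: l_c = 85 − 24 = 61 mm → 1.2 × 61 × 10 × 410 / 1000 = 300.1 → r_n = 216.5 kN.
R_n = 2 × 88.56 + 6 × 216.5 = 1476 kN.
Design strength φR_n = 0.75 × 1476 = 1110 kN.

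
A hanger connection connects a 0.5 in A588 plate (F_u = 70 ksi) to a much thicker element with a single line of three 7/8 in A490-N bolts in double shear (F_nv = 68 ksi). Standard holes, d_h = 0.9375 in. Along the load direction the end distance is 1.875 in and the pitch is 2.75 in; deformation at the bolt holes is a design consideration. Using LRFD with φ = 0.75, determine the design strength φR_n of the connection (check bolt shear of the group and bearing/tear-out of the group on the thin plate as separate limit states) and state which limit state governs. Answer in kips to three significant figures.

Bolt shear: A_b = π·0.875²/4 = 0.6013 in²; R_n = 68 × 0.6013 × 3 × 2 = 245.3 kips → 0.75 × 245.3 = 184 kips.
Bearing (1.2 l_c t F_u ≤ 2.4 d t F_u): upper limit = 2.4·0.875·0.5·70 = 73.5 kips.
  Edge l_c = 1.875 − 0.9375/2 = 1.406 → r_n = 59.06 kips; interior l_c = 2.75 − 0.9375 = 1.812 → r_n = 73.5 kips.
  R_n,bearing = 1·59.06 + 2·73.5 = 206.1 kips → 0.75 × 206.1 = 155 kips.
Bearing governs: 155 kips.

155 kips (bearing governs)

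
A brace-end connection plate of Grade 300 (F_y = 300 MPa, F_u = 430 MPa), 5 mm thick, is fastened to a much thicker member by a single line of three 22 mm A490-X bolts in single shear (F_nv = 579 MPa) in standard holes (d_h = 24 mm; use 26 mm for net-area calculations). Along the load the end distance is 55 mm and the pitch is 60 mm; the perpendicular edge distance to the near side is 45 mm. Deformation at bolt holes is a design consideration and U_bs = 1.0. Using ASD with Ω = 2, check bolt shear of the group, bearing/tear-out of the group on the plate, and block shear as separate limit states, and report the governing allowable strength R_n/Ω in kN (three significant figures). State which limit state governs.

Bolt shear: A_b = π·22²/4 = 380.1 mm²; R_n = 579 × 380.1 × 3 × 1 / 1000 = 660.3 kN → 660.3 / 2 = 330 kN.
Bearing: edge l_c = 43, r_n = 110.9 kN; interior l_c = 36, r_n = 92.88 kN; R_n = 110.9 + 2·92.88 = 296.7 kN → 148 kN.
Block shear: A_gv = 875, A_nv = 550, A_nt = 160 mm²; R_n = min(0.6F_uA_nv, 0.6F_yA_gv) + U_bs·F_u·A_nt = 210.7 kN → 105 kN.
Block shear governs: 105 kN.

105 kN (block shear governs)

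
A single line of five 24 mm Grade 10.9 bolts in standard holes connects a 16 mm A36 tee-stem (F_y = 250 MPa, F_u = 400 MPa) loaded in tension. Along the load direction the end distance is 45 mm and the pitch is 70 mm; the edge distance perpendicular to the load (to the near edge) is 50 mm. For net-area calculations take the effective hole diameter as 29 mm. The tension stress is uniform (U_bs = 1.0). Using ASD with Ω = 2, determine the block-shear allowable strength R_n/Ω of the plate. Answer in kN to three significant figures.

487 kN

Shear plane L_v = 45 + 4·70 = 325 mm; A_gv = 325 × 16 = 5200 mm².
A_nv = (325 − 4.5·29) × 16 = 3112 mm².
A_nt = (50 − 0.5·29) × 16 = 568 mm².
0.6 F_u A_nv = 746.9 kN; 0.6 F_y A_gv = 780 kN → shear rupture governs the shear term.
R_n = 746.9 + 1.0 × 400 × 568 / 1000 = 974.1 kN.
Allowable strength R_n/Ω = 974.1 / 2 = 487 kN.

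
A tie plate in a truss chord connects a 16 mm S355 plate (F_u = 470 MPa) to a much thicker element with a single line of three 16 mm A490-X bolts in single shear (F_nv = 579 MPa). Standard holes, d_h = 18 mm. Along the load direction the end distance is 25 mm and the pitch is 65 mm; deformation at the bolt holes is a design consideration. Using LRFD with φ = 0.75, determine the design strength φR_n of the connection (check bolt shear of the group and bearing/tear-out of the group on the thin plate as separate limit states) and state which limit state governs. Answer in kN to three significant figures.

262 kN (bolt shear governs)

Bolt shear: A_b = π·16²/4 = 201.1 mm²; R_n = 579 × 201.1 × 3 × 1 / 1000 = 349.2 kN → 0.75 × 349.2 = 262 kN.
Bearing (1.2 l_c t F_u ≤ 2.4 d t F_u): upper limit = 2.4·16·16·470 / 1000 = 288.8 kN.
  Edge l_c = 25 − 18/2 = 16 → r_n = 144.4 kN; interior l_c = 65 − 18 = 47 → r_n = 288.8 kN.
  R_n,bearing = 1·144.4 + 2·288.8 = 721.9 kN → 0.75 × 721.9 = 541 kN.
Bolt shear governs: 262 kN.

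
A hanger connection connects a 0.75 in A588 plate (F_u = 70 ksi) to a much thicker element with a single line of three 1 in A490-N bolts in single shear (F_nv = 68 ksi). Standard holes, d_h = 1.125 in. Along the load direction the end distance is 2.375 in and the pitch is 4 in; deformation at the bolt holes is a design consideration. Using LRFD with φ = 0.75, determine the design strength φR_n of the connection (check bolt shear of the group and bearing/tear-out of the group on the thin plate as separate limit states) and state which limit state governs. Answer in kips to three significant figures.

120 kips (bolt shear governs)

Bolt shear: A_b = π·1²/4 = 0.7854 in²; R_n = 68 × 0.7854 × 3 × 1 = 160.2 kips → 0.75 × 160.2 = 120 kips.
Bearing (1.2 l_c t F_u ≤ 2.4 d t F_u): upper limit = 2.4·1·0.75·70 = 126 kips.
  Edge l_c = 2.375 − 1.125/2 = 1.812 → r_n = 114.2 kips; interior l_c = 4 − 1.125 = 2.875 → r_n = 126 kips.
  R_n,bearing = 1·114.2 + 2·126 = 366.2 kips → 0.75 × 366.2 = 275 kips.
Bolt shear governs: 120 kips.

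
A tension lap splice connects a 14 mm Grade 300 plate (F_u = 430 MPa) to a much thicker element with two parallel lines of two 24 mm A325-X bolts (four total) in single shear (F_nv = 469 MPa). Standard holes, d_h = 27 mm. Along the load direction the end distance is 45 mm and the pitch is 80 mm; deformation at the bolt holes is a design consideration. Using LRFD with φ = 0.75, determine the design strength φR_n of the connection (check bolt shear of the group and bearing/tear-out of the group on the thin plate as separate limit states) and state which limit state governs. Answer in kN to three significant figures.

Bolt shear: A_b = π·24²/4 = 452.4 mm²; R_n = 469 × 452.4 × 4 × 1 / 1000 = 848.7 kN → 0.75 × 848.7 = 637 kN.
Bearing (1.2 l_c t F_u ≤ 2.4 d t F_u): upper limit = 2.4·24·14·430 / 1000 = 346.8 kN.
  Edge l_c = 45 − 27/2 = 31.5 → r_n = 227.6 kN; interior l_c = 80 − 27 = 53 → r_n = 346.8 kN.
  R_n,bearing = 2·227.6 + 2·346.8 = 1149 kN → 0.75 × 1149 = 861 kN.
Bolt shear governs: 637 kN.

637 kN (bolt shear governs)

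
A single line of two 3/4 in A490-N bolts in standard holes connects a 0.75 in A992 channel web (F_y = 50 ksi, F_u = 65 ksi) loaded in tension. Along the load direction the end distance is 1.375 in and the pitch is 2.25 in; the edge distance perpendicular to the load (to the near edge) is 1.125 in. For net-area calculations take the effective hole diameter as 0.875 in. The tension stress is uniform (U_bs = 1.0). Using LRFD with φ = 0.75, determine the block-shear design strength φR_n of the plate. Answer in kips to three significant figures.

75.9 kips

Shear plane L_v = 1.375 + 1·2.25 = 3.625 in; A_gv = 3.625 × 0.75 = 2.719 in².
A_nv = (3.625 − 1.5·0.875) × 0.75 = 1.734 in².
A_nt = (1.125 − 0.5·0.875) × 0.75 = 0.5156 in².
0.6 F_u A_nv = 67.64 kips; 0.6 F_y A_gv = 81.56 kips → shear rupture governs the shear term.
R_n = 67.64 + 1.0 × 65 × 0.5156 = 101.2 kips.
Design strength φR_n = 0.75 × 101.2 = 75.9 kips.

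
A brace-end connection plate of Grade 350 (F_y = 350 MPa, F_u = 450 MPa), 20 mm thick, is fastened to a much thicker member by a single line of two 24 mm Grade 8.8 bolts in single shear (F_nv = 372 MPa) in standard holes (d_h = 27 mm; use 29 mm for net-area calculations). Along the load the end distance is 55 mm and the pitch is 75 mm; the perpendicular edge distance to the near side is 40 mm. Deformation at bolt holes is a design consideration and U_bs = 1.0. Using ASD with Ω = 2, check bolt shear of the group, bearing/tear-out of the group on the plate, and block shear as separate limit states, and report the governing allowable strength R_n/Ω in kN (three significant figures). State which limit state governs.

Bolt shear: A_b = π·24²/4 = 452.4 mm²; R_n = 372 × 452.4 × 2 × 1 / 1000 = 336.6 kN → 336.6 / 2 = 168 kN.
Bearing: edge l_c = 41.5, r_n = 448.2 kN; interior l_c = 48, r_n = 518.4 kN; R_n = 448.2 + 1·518.4 = 966.6 kN → 483 kN.
Block shear: A_gv = 2600, A_nv = 1730, A_nt = 510 mm²; R_n = min(0.6F_uA_nv, 0.6F_yA_gv) + U_bs·F_u·A_nt = 696.6 kN → 348 kN.
Bolt shear governs: 168 kN.

168 kN (bolt shear governs)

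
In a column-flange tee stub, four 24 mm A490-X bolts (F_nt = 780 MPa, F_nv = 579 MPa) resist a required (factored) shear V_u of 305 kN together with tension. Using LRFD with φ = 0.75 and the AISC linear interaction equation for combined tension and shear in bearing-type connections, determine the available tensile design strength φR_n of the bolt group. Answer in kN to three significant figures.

A_b = π·24²/4 = 452.4 mm²; f_rv = 305 × 1000 / (4 × 452.4) = 168.5 MPa.
F'_nt = 1.3 F_nt − (F_nt / φF_nv) f_rv = 1.3·780 − (780/(0.75·579))·168.5 = 711.3 MPa, capped at F_nt → F'_nt = 711.3 MPa.
R_n = F'_nt · A_b · n = 711.3 × 452.4 × 4 / 1000 = 1287 kN.
Design strength φR_n = 0.75 × 1287 = 965 kN.

965 kN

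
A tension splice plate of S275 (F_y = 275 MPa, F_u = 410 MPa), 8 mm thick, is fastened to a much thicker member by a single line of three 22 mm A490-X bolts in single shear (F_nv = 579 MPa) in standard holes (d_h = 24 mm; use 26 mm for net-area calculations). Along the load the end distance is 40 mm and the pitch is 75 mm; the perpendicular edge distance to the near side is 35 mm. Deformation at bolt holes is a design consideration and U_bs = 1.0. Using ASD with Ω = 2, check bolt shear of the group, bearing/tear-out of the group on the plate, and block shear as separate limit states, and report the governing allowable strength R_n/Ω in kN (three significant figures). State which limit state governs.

159 kN (block shear governs)

Bolt shear: A_b = π·22²/4 = 380.1 mm²; R_n = 579 × 380.1 × 3 × 1 / 1000 = 660.3 kN → 660.3 / 2 = 330 kN.
Bearing: edge l_c = 28, r_n = 110.2 kN; interior l_c = 51, r_n = 173.2 kN; R_n = 110.2 + 2·173.2 = 456.6 kN → 228 kN.
Block shear: A_gv = 1520, A_nv = 1000, A_nt = 176 mm²; R_n = min(0.6F_uA_nv, 0.6F_yA_gv) + U_bs·F_u·A_nt = 318.2 kN → 159 kN.
Block shear governs: 159 kN.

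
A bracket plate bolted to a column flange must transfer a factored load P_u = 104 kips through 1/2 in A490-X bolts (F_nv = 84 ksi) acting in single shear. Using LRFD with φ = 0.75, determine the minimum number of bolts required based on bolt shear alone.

9 bolts

A_b = π·0.5²/4 = 0.1963 in².
Per-bolt design strength φR_n = 0.75 × 84 × 0.1963 × 1 = 12.37 kips.
n ≥ 104 / 12.37 = 8.407 → use 9 bolts.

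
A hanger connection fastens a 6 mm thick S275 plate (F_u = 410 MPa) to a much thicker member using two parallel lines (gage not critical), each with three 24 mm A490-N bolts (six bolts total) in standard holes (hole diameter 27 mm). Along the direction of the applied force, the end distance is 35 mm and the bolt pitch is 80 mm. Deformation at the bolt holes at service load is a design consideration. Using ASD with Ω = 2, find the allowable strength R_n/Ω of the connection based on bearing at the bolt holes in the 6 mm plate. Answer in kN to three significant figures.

347 kN

Per bolt r_n = 1.2 l_c t F_u ≤ 2.4 d t F_u; upper limit = 2.4 × 24 × 6 × 410 / 1000 = 141.7 kN.
Edge bolt: l_c = 35 − 27/2 = 21.5 mm → 1.2 × 21.5 × 6 × 410 / 1000 = 63.47 → r_n = 63.47 kN.
Interior bolts: l_c = 80 − 27 = 53 mm → 1.2 × 53 × 6 × 410 / 1000 = 156.5 → r_n = 141.7 kN.
R_n = 2 × 63.47 + 4 × 141.7 = 693.7 kN.
Allowable strength R_n/Ω = 693.7 / 2 = 347 kN.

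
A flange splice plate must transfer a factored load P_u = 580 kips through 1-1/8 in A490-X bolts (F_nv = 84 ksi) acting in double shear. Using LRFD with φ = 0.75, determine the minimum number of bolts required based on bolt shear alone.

5 bolts

A_b = π·1.125²/4 = 0.994 in².
Per-bolt design strength φR_n = 0.75 × 84 × 0.994 × 2 = 125.2 kips.
n ≥ 580 / 125.2 = 4.631 → use 5 bolts.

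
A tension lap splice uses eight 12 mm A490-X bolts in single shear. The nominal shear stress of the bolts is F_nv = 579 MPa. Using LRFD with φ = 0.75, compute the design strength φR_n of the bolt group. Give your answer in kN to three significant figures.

393 kN

A_b = π × 12² / 4 = 113.1 mm².
R_n = F_nv · A_b · n · n_s = 579 × 113.1 × 8 × 1 / 1000 = 523.9 kN.
Design strength φR_n = 0.75 × 523.9 = 393 kN.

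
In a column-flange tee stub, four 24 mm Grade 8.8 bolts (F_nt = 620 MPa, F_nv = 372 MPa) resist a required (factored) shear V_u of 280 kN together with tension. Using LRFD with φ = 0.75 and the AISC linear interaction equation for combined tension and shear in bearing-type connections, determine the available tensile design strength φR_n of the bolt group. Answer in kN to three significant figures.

A_b = π·24²/4 = 452.4 mm²; f_rv = 280 × 1000 / (4 × 452.4) = 154.7 MPa.
F'_nt = 1.3 F_nt − (F_nt / φF_nv) f_rv = 1.3·620 − (620/(0.75·372))·154.7 = 462.1 MPa, capped at F_nt → F'_nt = 462.1 MPa.
R_n = F'_nt · A_b · n = 462.1 × 452.4 × 4 / 1000 = 836.3 kN.
Design strength φR_n = 0.75 × 836.3 = 627 kN.

627 kN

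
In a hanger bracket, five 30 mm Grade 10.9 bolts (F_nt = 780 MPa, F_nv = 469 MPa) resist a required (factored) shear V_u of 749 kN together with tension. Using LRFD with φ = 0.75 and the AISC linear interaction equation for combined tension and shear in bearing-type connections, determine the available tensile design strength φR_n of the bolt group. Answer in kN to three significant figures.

A_b = π·30²/4 = 706.9 mm²; f_rv = 749 × 1000 / (5 × 706.9) = 211.9 MPa.
F'_nt = 1.3 F_nt − (F_nt / φF_nv) f_rv = 1.3·780 − (780/(0.75·469))·211.9 = 544.1 MPa, capped at F_nt → F'_nt = 544.1 MPa.
R_n = F'_nt · A_b · n = 544.1 × 706.9 × 5 / 1000 = 1923 kN.
Design strength φR_n = 0.75 × 1923 = 1440 kN.

1440 kN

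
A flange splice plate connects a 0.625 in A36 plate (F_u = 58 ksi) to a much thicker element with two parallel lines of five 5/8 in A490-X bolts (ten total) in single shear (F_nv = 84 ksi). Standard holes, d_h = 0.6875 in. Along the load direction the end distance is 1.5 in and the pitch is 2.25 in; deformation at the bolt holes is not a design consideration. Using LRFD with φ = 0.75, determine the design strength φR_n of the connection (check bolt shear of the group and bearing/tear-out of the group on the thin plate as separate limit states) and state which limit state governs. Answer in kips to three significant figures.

Bolt shear: A_b = π·0.625²/4 = 0.3068 in²; R_n = 84 × 0.3068 × 10 × 1 = 257.7 kips → 0.75 × 257.7 = 193 kips.
Bearing (1.5 l_c t F_u ≤ 3.0 d t F_u): upper limit = 3.0·0.625·0.625·58 = 67.97 kips.
  Edge l_c = 1.5 − 0.6875/2 = 1.156 → r_n = 62.87 kips; interior l_c = 2.25 − 0.6875 = 1.562 → r_n = 67.97 kips.
  R_n,bearing = 2·62.87 + 8·67.97 = 669.5 kips → 0.75 × 669.5 = 502 kips.
Bolt shear governs: 193 kips.

193 kips (bolt shear governs)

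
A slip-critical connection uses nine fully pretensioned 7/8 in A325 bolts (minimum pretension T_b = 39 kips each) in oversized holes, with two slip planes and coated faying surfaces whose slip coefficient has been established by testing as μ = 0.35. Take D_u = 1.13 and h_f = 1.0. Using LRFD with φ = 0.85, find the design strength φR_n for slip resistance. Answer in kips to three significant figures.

R_n = μ · D_u · h_f · T_b · n_s · n_b = 0.35 × 1.13 × 1.0 × 39 × 2 × 9 = 277.6 kips.
Design strength φR_n = 0.85 × 277.6 = 236 kips.

236 kips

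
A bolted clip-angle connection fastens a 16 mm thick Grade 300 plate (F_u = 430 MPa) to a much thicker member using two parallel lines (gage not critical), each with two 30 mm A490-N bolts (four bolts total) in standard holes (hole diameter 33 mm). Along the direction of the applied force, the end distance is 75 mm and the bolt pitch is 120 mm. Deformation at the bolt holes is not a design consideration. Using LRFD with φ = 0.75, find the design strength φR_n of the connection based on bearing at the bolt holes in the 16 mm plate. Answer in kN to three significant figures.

1830 kN

Per bolt r_n = 1.5 l_c t F_u ≤ 3.0 d t F_u; upper limit = 3.0 × 30 × 16 × 430 / 1000 = 619.2 kN.
Edge bolt: l_c = 75 − 33/2 = 58.5 mm → 1.5 × 58.5 × 16 × 430 / 1000 = 603.7 → r_n = 603.7 kN.
Interior bolts: l_c = 120 − 33 = 87 mm → 1.5 × 87 × 16 × 430 / 1000 = 897.8 → r_n = 619.2 kN.
R_n = 2 × 603.7 + 2 × 619.2 = 2446 kN.
Design strength φR_n = 0.75 × 2446 = 1830 kN.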